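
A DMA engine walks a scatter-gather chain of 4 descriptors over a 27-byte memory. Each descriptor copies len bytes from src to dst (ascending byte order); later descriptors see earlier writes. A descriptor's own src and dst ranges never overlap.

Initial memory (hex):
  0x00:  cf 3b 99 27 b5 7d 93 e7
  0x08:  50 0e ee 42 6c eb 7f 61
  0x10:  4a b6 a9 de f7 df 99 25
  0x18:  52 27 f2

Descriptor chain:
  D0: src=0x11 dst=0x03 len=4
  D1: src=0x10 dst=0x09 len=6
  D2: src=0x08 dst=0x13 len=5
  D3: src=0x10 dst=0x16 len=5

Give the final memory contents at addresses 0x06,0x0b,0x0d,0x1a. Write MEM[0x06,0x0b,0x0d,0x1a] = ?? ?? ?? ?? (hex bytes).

[0] 0x11->0x03 len=4 : b6 a9 de f7
[1] 0x10->0x09 len=6 : 4a b6 a9 de f7 df
[2] 0x08->0x13 len=5 : 50 4a b6 a9 de
[3] 0x10->0x16 len=5 : 4a b6 a9 50 4a
query mem[0x06]=0xf7, mem[0x0b]=0xa9, mem[0x0d]=0xf7, mem[0x1a]=0x4a

MEM[0x06,0x0b,0x0d,0x1a] = f7 a9 f7 4a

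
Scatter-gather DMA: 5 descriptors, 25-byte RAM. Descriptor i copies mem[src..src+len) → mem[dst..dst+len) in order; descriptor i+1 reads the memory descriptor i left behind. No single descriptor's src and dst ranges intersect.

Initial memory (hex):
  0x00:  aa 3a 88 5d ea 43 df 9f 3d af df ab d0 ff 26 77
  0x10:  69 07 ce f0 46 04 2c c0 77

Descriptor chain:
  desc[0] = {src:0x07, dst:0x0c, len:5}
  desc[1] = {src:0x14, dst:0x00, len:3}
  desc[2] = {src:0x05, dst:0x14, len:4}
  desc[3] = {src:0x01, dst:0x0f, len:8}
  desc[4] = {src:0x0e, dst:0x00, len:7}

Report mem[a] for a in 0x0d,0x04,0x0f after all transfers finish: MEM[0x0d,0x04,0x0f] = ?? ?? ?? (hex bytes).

  after D0: wrote 5B at 0x0c = 9f3dafdfab
  after D1: wrote 3B at 0x00 = 46042c
  after D2: wrote 4B at 0x14 = 43df9f3d
  after D3: wrote 8B at 0x0f = 042c5dea43df9f3d
  after D4: wrote 7B at 0x00 = af042c5dea43df
query mem[0x0d]=0x3d, mem[0x04]=0xea, mem[0x0f]=0x04

MEM[0x0d,0x04,0x0f] = 3d ea 04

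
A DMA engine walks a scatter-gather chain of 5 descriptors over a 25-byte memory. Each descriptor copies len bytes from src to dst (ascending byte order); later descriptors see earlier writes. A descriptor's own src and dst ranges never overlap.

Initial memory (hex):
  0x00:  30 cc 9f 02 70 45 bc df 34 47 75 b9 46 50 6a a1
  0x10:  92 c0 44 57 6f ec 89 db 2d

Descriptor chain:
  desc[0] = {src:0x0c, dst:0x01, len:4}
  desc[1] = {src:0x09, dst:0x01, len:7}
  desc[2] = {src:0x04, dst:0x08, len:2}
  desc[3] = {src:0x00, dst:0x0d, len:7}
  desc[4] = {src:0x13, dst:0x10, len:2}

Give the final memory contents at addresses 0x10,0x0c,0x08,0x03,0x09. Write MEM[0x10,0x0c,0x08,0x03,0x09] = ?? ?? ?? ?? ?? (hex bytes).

MEM[0x10,0x0c,0x08,0x03,0x09] = 6a 46 46 b9 50

D0: mem[0x01..0x04] <- [46 50 6a a1]
D1: mem[0x01..0x07] <- [47 75 b9 46 50 6a a1]
D2: mem[0x08..0x09] <- [46 50]
D3: mem[0x0d..0x13] <- [30 47 75 b9 46 50 6a]
D4: mem[0x10..0x11] <- [6a 6f]
query mem[0x10]=0x6a, mem[0x0c]=0x46, mem[0x08]=0x46, mem[0x03]=0xb9, mem[0x09]=0x50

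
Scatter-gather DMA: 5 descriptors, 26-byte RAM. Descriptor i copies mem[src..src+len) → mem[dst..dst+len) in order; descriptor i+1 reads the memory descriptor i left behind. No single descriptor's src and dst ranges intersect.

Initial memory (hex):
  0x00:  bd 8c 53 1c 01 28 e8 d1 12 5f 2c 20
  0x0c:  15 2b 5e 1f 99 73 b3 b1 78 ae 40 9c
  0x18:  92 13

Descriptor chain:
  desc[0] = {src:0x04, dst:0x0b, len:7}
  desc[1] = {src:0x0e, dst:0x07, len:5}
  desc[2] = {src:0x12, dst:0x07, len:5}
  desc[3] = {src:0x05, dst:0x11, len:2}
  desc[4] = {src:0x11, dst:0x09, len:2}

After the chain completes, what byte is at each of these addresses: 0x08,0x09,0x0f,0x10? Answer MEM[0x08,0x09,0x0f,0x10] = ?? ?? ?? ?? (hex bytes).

  after D0: wrote 7B at 0x0b = 0128e8d1125f2c
  after D1: wrote 5B at 0x07 = d1125f2cb3
  after D2: wrote 5B at 0x07 = b3b178ae40
  after D3: wrote 2B at 0x11 = 28e8
  after D4: wrote 2B at 0x09 = 28e8
query mem[0x08]=0xb1, mem[0x09]=0x28, mem[0x0f]=0x12, mem[0x10]=0x5f

MEM[0x08,0x09,0x0f,0x10] = b1 28 12 5f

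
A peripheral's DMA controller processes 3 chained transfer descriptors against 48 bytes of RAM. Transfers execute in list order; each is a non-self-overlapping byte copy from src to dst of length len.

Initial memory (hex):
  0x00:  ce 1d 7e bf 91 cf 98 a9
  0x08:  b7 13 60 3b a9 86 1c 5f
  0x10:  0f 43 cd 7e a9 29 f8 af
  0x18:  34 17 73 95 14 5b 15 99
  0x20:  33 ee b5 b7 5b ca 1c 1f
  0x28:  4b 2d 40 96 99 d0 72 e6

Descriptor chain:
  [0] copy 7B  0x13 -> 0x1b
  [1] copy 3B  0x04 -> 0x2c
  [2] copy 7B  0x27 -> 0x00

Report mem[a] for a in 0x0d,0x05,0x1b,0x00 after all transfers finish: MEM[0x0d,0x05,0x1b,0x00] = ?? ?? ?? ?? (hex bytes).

MEM[0x0d,0x05,0x1b,0x00] = 86 91 7e 1f

#0 dst[0x1b+7] := {0x7e,0xa9,0x29,0xf8,0xaf,0x34,0x17}
#1 dst[0x2c+3] := {0x91,0xcf,0x98}
#2 dst[0x00+7] := {0x1f,0x4b,0x2d,0x40,0x96,0x91,0xcf}
query mem[0x0d]=0x86, mem[0x05]=0x91, mem[0x1b]=0x7e, mem[0x00]=0x1f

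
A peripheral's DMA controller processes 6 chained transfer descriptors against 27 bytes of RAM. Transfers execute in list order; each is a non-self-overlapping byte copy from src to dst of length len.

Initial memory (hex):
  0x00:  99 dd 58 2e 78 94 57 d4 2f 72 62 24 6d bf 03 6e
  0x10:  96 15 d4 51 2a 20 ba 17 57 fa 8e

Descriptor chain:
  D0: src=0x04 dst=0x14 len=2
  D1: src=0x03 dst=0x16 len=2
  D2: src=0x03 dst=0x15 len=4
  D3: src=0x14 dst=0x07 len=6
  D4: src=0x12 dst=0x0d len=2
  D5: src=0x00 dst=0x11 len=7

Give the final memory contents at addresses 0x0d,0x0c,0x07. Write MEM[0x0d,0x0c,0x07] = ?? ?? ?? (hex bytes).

#0 dst[0x14+2] := {0x78,0x94}
#1 dst[0x16+2] := {0x2e,0x78}
#2 dst[0x15+4] := {0x2e,0x78,0x94,0x57}
#3 dst[0x07+6] := {0x78,0x2e,0x78,0x94,0x57,0xfa}
#4 dst[0x0d+2] := {0xd4,0x51}
#5 dst[0x11+7] := {0x99,0xdd,0x58,0x2e,0x78,0x94,0x57}
query mem[0x0d]=0xd4, mem[0x0c]=0xfa, mem[0x07]=0x78

MEM[0x0d,0x0c,0x07] = d4 fa 78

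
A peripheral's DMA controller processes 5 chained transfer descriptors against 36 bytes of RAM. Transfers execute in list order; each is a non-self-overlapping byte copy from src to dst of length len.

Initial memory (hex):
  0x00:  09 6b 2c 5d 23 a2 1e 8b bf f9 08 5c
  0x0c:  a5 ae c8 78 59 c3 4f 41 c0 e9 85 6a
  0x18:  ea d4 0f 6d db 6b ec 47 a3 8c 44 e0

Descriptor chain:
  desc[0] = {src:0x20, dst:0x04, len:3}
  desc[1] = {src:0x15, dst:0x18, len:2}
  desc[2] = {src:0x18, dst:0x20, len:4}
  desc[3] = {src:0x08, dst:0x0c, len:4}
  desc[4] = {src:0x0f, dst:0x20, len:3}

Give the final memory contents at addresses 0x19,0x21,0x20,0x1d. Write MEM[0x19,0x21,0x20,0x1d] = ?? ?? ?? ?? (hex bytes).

MEM[0x19,0x21,0x20,0x1d] = 85 59 5c 6b

[0] 0x20->0x04 len=3 : a3 8c 44
[1] 0x15->0x18 len=2 : e9 85
[2] 0x18->0x20 len=4 : e9 85 0f 6d
[3] 0x08->0x0c len=4 : bf f9 08 5c
[4] 0x0f->0x20 len=3 : 5c 59 c3
query mem[0x19]=0x85, mem[0x21]=0x59, mem[0x20]=0x5c, mem[0x1d]=0x6b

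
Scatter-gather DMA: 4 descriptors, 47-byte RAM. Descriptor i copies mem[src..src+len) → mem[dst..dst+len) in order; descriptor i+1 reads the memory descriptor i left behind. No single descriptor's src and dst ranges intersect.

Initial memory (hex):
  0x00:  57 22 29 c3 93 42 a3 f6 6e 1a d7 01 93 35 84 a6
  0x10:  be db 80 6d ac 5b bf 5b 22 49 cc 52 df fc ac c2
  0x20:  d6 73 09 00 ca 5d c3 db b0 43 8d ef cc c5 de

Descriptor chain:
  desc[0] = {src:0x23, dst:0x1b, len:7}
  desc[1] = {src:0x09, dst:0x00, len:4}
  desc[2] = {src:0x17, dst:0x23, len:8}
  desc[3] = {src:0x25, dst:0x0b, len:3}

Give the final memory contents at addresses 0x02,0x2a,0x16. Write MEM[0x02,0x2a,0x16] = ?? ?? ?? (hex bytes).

MEM[0x02,0x2a,0x16] = 01 c3 bf

#0 dst[0x1b+7] := {0x00,0xca,0x5d,0xc3,0xdb,0xb0,0x43}
#1 dst[0x00+4] := {0x1a,0xd7,0x01,0x93}
#2 dst[0x23+8] := {0x5b,0x22,0x49,0xcc,0x00,0xca,0x5d,0xc3}
#3 dst[0x0b+3] := {0x49,0xcc,0x00}
query mem[0x02]=0x01, mem[0x2a]=0xc3, mem[0x16]=0xbf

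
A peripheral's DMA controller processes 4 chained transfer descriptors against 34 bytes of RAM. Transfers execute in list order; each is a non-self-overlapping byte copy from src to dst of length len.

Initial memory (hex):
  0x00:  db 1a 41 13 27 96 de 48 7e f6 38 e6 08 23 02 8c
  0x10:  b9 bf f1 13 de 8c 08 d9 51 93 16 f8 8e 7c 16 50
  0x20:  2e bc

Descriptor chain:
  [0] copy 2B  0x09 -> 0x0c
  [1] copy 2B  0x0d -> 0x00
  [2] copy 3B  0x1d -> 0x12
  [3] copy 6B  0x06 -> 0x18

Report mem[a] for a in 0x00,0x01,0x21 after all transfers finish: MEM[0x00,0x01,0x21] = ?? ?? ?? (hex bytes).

#0 dst[0x0c+2] := {0xf6,0x38}
#1 dst[0x00+2] := {0x38,0x02}
#2 dst[0x12+3] := {0x7c,0x16,0x50}
#3 dst[0x18+6] := {0xde,0x48,0x7e,0xf6,0x38,0xe6}
query mem[0x00]=0x38, mem[0x01]=0x02, mem[0x21]=0xbc

MEM[0x00,0x01,0x21] = 38 02 bc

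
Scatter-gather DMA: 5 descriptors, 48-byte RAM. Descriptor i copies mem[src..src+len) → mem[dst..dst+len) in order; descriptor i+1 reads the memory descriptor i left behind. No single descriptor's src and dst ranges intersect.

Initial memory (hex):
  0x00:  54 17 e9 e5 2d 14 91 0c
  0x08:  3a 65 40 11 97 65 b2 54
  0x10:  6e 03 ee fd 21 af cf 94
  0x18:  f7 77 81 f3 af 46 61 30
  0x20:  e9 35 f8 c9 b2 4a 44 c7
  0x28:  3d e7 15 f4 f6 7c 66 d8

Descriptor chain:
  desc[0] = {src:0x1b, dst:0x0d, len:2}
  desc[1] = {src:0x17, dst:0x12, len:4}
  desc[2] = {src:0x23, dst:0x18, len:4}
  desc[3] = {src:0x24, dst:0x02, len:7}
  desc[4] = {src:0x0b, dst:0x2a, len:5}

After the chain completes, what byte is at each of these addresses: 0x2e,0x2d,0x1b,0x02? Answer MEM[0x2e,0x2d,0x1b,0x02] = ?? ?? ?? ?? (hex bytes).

MEM[0x2e,0x2d,0x1b,0x02] = 54 af 44 b2

  after D0: wrote 2B at 0x0d = f3af
  after D1: wrote 4B at 0x12 = 94f77781
  after D2: wrote 4B at 0x18 = c9b24a44
  after D3: wrote 7B at 0x02 = b24a44c73de715
  after D4: wrote 5B at 0x2a = 1197f3af54
query mem[0x2e]=0x54, mem[0x2d]=0xaf, mem[0x1b]=0x44, mem[0x02]=0xb2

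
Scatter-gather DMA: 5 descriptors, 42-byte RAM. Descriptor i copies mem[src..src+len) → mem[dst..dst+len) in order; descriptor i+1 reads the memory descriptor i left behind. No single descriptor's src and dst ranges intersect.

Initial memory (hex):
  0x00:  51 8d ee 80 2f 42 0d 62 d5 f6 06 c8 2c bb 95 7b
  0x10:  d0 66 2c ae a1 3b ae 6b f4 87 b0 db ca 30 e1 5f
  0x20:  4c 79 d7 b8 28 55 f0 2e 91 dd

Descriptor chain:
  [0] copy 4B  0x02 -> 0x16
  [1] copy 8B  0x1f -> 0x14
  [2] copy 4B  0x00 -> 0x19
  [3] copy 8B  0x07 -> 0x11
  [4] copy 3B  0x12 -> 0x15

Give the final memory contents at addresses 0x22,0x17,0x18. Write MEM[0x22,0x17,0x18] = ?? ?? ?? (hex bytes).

D0: mem[0x16..0x19] <- [ee 80 2f 42]
D1: mem[0x14..0x1b] <- [5f 4c 79 d7 b8 28 55 f0]
D2: mem[0x19..0x1c] <- [51 8d ee 80]
D3: mem[0x11..0x18] <- [62 d5 f6 06 c8 2c bb 95]
D4: mem[0x15..0x17] <- [d5 f6 06]
query mem[0x22]=0xd7, mem[0x17]=0x06, mem[0x18]=0x95

MEM[0x22,0x17,0x18] = d7 06 95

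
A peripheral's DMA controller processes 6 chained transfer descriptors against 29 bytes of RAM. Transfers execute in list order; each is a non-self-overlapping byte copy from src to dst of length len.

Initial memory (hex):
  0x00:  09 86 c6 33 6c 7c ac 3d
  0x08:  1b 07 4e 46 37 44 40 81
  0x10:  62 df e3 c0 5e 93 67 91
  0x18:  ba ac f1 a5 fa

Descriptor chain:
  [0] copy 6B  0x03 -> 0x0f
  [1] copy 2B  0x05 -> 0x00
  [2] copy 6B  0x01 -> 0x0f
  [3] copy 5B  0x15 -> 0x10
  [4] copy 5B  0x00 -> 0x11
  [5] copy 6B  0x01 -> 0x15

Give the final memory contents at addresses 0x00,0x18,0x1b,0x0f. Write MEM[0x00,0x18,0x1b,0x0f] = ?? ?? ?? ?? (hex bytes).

[0] 0x03->0x0f len=6 : 33 6c 7c ac 3d 1b
[1] 0x05->0x00 len=2 : 7c ac
[2] 0x01->0x0f len=6 : ac c6 33 6c 7c ac
[3] 0x15->0x10 len=5 : 93 67 91 ba ac
[4] 0x00->0x11 len=5 : 7c ac c6 33 6c
[5] 0x01->0x15 len=6 : ac c6 33 6c 7c ac
query mem[0x00]=0x7c, mem[0x18]=0x6c, mem[0x1b]=0xa5, mem[0x0f]=0xac

MEM[0x00,0x18,0x1b,0x0f] = 7c 6c a5 ac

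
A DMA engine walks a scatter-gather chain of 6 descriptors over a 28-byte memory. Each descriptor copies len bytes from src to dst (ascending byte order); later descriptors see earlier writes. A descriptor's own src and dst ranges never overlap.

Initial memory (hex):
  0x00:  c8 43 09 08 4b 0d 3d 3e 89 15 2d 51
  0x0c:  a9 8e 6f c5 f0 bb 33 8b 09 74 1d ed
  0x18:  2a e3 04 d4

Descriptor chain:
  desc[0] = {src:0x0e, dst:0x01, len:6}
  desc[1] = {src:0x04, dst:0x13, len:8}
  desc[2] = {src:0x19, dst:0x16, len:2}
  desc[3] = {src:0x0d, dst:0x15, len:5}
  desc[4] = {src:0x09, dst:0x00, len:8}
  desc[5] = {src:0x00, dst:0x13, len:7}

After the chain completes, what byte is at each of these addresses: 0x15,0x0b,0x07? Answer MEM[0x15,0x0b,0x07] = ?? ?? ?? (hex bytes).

MEM[0x15,0x0b,0x07] = 51 51 f0

#0 dst[0x01+6] := {0x6f,0xc5,0xf0,0xbb,0x33,0x8b}
#1 dst[0x13+8] := {0xbb,0x33,0x8b,0x3e,0x89,0x15,0x2d,0x51}
#2 dst[0x16+2] := {0x2d,0x51}
#3 dst[0x15+5] := {0x8e,0x6f,0xc5,0xf0,0xbb}
#4 dst[0x00+8] := {0x15,0x2d,0x51,0xa9,0x8e,0x6f,0xc5,0xf0}
#5 dst[0x13+7] := {0x15,0x2d,0x51,0xa9,0x8e,0x6f,0xc5}
query mem[0x15]=0x51, mem[0x0b]=0x51, mem[0x07]=0xf0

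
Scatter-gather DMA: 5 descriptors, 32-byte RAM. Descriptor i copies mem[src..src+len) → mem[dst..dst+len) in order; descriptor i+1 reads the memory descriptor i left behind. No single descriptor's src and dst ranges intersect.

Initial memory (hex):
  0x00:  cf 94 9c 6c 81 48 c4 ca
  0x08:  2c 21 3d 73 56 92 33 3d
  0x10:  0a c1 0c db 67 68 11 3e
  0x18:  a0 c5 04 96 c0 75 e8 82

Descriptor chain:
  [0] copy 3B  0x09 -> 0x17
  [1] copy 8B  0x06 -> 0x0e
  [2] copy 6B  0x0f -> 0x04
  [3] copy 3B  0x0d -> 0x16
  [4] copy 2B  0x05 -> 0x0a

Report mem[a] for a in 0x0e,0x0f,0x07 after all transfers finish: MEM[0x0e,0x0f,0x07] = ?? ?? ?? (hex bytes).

D0: mem[0x17..0x19] <- [21 3d 73]
D1: mem[0x0e..0x15] <- [c4 ca 2c 21 3d 73 56 92]
D2: mem[0x04..0x09] <- [ca 2c 21 3d 73 56]
D3: mem[0x16..0x18] <- [92 c4 ca]
D4: mem[0x0a..0x0b] <- [2c 21]
query mem[0x0e]=0xc4, mem[0x0f]=0xca, mem[0x07]=0x3d

MEM[0x0e,0x0f,0x07] = c4 ca 3d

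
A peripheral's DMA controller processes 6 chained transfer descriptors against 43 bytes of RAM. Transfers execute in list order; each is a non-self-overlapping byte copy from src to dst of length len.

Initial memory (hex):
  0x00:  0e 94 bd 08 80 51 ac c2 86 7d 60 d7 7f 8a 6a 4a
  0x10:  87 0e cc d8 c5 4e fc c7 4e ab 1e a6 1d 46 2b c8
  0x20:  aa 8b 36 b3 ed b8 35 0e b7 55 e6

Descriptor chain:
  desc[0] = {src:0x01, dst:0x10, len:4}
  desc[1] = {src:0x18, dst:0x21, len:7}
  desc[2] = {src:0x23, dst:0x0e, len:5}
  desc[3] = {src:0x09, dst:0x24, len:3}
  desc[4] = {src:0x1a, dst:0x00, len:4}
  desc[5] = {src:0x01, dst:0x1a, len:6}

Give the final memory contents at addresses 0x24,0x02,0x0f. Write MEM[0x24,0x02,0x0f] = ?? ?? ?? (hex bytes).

#0 dst[0x10+4] := {0x94,0xbd,0x08,0x80}
#1 dst[0x21+7] := {0x4e,0xab,0x1e,0xa6,0x1d,0x46,0x2b}
#2 dst[0x0e+5] := {0x1e,0xa6,0x1d,0x46,0x2b}
#3 dst[0x24+3] := {0x7d,0x60,0xd7}
#4 dst[0x00+4] := {0x1e,0xa6,0x1d,0x46}
#5 dst[0x1a+6] := {0xa6,0x1d,0x46,0x80,0x51,0xac}
query mem[0x24]=0x7d, mem[0x02]=0x1d, mem[0x0f]=0xa6

MEM[0x24,0x02,0x0f] = 7d 1d a6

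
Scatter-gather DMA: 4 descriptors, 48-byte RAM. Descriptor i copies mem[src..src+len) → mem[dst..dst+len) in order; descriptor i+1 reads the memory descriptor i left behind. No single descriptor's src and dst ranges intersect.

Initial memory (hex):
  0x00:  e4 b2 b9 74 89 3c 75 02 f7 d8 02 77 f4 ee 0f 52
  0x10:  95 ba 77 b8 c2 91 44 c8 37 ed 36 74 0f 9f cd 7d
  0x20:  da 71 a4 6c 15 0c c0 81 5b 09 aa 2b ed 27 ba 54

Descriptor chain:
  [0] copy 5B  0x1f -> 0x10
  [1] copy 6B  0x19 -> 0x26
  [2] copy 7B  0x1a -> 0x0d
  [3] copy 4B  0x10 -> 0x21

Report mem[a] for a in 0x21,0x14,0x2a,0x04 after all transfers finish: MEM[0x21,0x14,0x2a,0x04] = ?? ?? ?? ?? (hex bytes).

  after D0: wrote 5B at 0x10 = 7dda71a46c
  after D1: wrote 6B at 0x26 = ed36740f9fcd
  after D2: wrote 7B at 0x0d = 36740f9fcd7dda
  after D3: wrote 4B at 0x21 = 9fcd7dda
query mem[0x21]=0x9f, mem[0x14]=0x6c, mem[0x2a]=0x9f, mem[0x04]=0x89

MEM[0x21,0x14,0x2a,0x04] = 9f 6c 9f 89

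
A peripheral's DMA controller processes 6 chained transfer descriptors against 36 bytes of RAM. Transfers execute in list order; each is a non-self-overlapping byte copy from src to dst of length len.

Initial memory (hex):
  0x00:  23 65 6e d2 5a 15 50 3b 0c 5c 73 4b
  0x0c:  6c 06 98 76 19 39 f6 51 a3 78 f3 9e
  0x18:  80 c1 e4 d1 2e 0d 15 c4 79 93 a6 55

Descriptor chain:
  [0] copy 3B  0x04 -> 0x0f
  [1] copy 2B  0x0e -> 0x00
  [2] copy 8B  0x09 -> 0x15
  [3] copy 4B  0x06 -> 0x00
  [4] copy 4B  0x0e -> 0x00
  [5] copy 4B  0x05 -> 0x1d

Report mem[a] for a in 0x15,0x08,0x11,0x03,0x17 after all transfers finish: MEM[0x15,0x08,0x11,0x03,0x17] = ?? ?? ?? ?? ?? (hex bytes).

MEM[0x15,0x08,0x11,0x03,0x17] = 5c 0c 50 50 4b

[0] 0x04->0x0f len=3 : 5a 15 50
[1] 0x0e->0x00 len=2 : 98 5a
[2] 0x09->0x15 len=8 : 5c 73 4b 6c 06 98 5a 15
[3] 0x06->0x00 len=4 : 50 3b 0c 5c
[4] 0x0e->0x00 len=4 : 98 5a 15 50
[5] 0x05->0x1d len=4 : 15 50 3b 0c
query mem[0x15]=0x5c, mem[0x08]=0x0c, mem[0x11]=0x50, mem[0x03]=0x50, mem[0x17]=0x4b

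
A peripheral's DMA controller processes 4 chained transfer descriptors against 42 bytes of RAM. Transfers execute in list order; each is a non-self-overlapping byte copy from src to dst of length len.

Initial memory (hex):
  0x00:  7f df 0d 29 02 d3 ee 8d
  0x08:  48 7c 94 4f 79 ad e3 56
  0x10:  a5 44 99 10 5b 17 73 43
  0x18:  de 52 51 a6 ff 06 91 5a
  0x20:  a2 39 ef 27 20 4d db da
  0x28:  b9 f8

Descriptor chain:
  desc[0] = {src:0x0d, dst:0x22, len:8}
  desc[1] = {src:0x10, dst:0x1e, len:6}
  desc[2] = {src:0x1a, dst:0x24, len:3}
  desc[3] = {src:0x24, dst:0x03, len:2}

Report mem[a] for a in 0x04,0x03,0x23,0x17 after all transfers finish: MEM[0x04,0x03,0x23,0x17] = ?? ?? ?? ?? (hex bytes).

MEM[0x04,0x03,0x23,0x17] = a6 51 17 43

  after D0: wrote 8B at 0x22 = ade356a54499105b
  after D1: wrote 6B at 0x1e = a54499105b17
  after D2: wrote 3B at 0x24 = 51a6ff
  after D3: wrote 2B at 0x03 = 51a6
query mem[0x04]=0xa6, mem[0x03]=0x51, mem[0x23]=0x17, mem[0x17]=0x43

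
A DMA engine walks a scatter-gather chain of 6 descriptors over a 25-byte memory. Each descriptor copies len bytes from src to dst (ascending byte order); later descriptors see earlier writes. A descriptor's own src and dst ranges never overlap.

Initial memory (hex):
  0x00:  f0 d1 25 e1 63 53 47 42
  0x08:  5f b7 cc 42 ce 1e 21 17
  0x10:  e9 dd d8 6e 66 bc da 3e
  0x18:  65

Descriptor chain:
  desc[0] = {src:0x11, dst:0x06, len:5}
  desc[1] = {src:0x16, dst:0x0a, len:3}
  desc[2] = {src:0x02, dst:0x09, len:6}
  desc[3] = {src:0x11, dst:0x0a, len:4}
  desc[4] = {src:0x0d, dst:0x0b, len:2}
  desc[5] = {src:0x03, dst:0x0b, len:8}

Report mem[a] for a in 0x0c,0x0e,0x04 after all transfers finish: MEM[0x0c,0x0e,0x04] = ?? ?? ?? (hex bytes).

MEM[0x0c,0x0e,0x04] = 63 dd 63

#0 dst[0x06+5] := {0xdd,0xd8,0x6e,0x66,0xbc}
#1 dst[0x0a+3] := {0xda,0x3e,0x65}
#2 dst[0x09+6] := {0x25,0xe1,0x63,0x53,0xdd,0xd8}
#3 dst[0x0a+4] := {0xdd,0xd8,0x6e,0x66}
#4 dst[0x0b+2] := {0x66,0xd8}
#5 dst[0x0b+8] := {0xe1,0x63,0x53,0xdd,0xd8,0x6e,0x25,0xdd}
query mem[0x0c]=0x63, mem[0x0e]=0xdd, mem[0x04]=0x63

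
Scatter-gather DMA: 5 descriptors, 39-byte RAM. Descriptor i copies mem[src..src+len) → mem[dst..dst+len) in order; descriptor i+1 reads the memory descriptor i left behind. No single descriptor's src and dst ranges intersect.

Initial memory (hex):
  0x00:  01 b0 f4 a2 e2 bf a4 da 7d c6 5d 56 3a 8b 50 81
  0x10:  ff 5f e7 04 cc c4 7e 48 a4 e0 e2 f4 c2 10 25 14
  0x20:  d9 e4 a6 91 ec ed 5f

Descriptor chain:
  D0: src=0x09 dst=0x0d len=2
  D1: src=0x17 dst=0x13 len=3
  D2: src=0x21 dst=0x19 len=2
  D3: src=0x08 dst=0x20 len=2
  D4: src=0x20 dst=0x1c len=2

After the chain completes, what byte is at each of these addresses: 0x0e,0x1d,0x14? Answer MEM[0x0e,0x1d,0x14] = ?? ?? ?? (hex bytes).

MEM[0x0e,0x1d,0x14] = 5d c6 a4

D0: mem[0x0d..0x0e] <- [c6 5d]
D1: mem[0x13..0x15] <- [48 a4 e0]
D2: mem[0x19..0x1a] <- [e4 a6]
D3: mem[0x20..0x21] <- [7d c6]
D4: mem[0x1c..0x1d] <- [7d c6]
query mem[0x0e]=0x5d, mem[0x1d]=0xc6, mem[0x14]=0xa4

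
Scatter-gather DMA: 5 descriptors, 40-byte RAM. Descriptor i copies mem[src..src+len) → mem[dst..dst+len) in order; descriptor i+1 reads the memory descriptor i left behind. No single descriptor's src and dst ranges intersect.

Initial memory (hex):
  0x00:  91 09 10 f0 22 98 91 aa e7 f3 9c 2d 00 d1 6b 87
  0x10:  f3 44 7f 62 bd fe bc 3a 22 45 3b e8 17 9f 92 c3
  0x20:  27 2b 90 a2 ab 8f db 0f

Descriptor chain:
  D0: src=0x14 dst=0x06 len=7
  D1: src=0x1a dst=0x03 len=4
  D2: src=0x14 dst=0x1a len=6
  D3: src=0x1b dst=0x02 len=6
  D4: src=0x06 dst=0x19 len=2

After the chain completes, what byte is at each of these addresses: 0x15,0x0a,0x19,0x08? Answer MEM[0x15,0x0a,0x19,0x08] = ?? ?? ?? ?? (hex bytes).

  after D0: wrote 7B at 0x06 = bdfebc3a22453b
  after D1: wrote 4B at 0x03 = 3be8179f
  after D2: wrote 6B at 0x1a = bdfebc3a2245
  after D3: wrote 6B at 0x02 = febc3a224527
  after D4: wrote 2B at 0x19 = 4527
query mem[0x15]=0xfe, mem[0x0a]=0x22, mem[0x19]=0x45, mem[0x08]=0xbc

MEM[0x15,0x0a,0x19,0x08] = fe 22 45 bc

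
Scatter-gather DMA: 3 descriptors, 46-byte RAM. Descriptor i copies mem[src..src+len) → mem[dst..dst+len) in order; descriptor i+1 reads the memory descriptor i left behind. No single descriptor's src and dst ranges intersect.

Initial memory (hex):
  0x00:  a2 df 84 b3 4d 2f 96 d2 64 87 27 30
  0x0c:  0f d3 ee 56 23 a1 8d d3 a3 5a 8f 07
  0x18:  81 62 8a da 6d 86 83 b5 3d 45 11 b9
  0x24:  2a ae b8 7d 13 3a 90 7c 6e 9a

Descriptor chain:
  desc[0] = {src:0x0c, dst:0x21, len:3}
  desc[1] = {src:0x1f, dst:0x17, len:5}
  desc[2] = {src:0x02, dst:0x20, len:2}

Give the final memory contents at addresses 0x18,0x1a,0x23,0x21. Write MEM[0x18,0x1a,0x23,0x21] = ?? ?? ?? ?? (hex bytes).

MEM[0x18,0x1a,0x23,0x21] = 3d d3 ee b3

D0: mem[0x21..0x23] <- [0f d3 ee]
D1: mem[0x17..0x1b] <- [b5 3d 0f d3 ee]
D2: mem[0x20..0x21] <- [84 b3]
query mem[0x18]=0x3d, mem[0x1a]=0xd3, mem[0x23]=0xee, mem[0x21]=0xb3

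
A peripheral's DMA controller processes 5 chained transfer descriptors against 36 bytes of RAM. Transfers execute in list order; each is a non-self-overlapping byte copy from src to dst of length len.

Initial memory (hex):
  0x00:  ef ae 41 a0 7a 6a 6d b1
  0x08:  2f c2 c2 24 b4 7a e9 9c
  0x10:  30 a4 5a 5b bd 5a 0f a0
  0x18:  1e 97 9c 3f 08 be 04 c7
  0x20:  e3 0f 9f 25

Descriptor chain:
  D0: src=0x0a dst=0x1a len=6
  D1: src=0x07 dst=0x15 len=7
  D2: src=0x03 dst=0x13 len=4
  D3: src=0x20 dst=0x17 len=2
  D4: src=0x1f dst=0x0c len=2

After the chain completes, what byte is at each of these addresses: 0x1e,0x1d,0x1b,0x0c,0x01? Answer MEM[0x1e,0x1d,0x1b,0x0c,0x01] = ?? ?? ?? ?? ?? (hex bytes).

MEM[0x1e,0x1d,0x1b,0x0c,0x01] = e9 7a 7a 9c ae

  after D0: wrote 6B at 0x1a = c224b47ae99c
  after D1: wrote 7B at 0x15 = b12fc2c224b47a
  after D2: wrote 4B at 0x13 = a07a6a6d
  after D3: wrote 2B at 0x17 = e30f
  after D4: wrote 2B at 0x0c = 9ce3
query mem[0x1e]=0xe9, mem[0x1d]=0x7a, mem[0x1b]=0x7a, mem[0x0c]=0x9c, mem[0x01]=0xae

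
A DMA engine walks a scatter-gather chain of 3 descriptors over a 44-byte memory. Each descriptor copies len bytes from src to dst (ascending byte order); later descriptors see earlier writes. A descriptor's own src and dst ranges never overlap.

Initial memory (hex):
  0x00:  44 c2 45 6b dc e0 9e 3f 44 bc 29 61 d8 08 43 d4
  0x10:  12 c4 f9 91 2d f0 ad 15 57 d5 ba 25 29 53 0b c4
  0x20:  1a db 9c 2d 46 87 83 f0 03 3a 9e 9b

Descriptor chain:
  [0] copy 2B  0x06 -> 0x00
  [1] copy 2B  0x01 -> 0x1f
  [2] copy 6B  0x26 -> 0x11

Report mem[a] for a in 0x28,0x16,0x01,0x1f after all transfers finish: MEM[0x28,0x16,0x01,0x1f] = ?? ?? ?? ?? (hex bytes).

MEM[0x28,0x16,0x01,0x1f] = 03 9b 3f 3f

#0 dst[0x00+2] := {0x9e,0x3f}
#1 dst[0x1f+2] := {0x3f,0x45}
#2 dst[0x11+6] := {0x83,0xf0,0x03,0x3a,0x9e,0x9b}
query mem[0x28]=0x03, mem[0x16]=0x9b, mem[0x01]=0x3f, mem[0x1f]=0x3f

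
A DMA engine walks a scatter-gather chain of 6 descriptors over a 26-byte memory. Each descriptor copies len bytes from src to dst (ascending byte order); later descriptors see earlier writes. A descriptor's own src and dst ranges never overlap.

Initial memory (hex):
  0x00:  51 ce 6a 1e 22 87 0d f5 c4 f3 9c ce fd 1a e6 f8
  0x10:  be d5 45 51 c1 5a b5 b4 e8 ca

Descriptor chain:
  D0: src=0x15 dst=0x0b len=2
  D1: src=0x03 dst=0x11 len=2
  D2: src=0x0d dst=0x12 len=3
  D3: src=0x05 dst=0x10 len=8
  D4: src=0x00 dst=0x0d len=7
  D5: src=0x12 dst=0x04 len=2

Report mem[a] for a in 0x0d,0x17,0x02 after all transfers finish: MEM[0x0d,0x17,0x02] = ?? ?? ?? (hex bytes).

  after D0: wrote 2B at 0x0b = 5ab5
  after D1: wrote 2B at 0x11 = 1e22
  after D2: wrote 3B at 0x12 = 1ae6f8
  after D3: wrote 8B at 0x10 = 870df5c4f39c5ab5
  after D4: wrote 7B at 0x0d = 51ce6a1e22870d
  after D5: wrote 2B at 0x04 = 870d
query mem[0x0d]=0x51, mem[0x17]=0xb5, mem[0x02]=0x6a

MEM[0x0d,0x17,0x02] = 51 b5 6a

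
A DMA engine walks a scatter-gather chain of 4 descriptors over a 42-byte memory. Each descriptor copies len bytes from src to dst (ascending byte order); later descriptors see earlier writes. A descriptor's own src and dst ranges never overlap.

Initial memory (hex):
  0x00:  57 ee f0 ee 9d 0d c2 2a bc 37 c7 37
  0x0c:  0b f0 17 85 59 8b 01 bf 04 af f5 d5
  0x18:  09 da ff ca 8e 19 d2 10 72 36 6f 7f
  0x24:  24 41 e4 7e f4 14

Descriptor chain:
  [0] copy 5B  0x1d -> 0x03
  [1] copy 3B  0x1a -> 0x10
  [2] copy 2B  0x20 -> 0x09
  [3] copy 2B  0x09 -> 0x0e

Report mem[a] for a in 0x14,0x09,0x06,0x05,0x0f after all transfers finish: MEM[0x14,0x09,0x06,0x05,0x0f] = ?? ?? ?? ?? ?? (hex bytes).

MEM[0x14,0x09,0x06,0x05,0x0f] = 04 72 72 10 36

#0 dst[0x03+5] := {0x19,0xd2,0x10,0x72,0x36}
#1 dst[0x10+3] := {0xff,0xca,0x8e}
#2 dst[0x09+2] := {0x72,0x36}
#3 dst[0x0e+2] := {0x72,0x36}
query mem[0x14]=0x04, mem[0x09]=0x72, mem[0x06]=0x72, mem[0x05]=0x10, mem[0x0f]=0x36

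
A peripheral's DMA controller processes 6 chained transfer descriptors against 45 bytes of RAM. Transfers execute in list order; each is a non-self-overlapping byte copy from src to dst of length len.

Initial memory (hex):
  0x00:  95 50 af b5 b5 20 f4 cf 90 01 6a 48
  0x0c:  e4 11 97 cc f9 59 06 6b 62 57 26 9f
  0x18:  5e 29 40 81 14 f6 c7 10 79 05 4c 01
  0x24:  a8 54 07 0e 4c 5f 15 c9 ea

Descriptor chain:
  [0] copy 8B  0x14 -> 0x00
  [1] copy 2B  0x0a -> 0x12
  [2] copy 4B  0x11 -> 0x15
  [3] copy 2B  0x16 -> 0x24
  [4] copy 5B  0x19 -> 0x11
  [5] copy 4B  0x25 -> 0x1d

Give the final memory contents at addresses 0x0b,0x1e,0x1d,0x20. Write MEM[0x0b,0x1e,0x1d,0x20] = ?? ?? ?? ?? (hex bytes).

MEM[0x0b,0x1e,0x1d,0x20] = 48 07 48 4c

D0: mem[0x00..0x07] <- [62 57 26 9f 5e 29 40 81]
D1: mem[0x12..0x13] <- [6a 48]
D2: mem[0x15..0x18] <- [59 6a 48 62]
D3: mem[0x24..0x25] <- [6a 48]
D4: mem[0x11..0x15] <- [29 40 81 14 f6]
D5: mem[0x1d..0x20] <- [48 07 0e 4c]
query mem[0x0b]=0x48, mem[0x1e]=0x07, mem[0x1d]=0x48, mem[0x20]=0x4c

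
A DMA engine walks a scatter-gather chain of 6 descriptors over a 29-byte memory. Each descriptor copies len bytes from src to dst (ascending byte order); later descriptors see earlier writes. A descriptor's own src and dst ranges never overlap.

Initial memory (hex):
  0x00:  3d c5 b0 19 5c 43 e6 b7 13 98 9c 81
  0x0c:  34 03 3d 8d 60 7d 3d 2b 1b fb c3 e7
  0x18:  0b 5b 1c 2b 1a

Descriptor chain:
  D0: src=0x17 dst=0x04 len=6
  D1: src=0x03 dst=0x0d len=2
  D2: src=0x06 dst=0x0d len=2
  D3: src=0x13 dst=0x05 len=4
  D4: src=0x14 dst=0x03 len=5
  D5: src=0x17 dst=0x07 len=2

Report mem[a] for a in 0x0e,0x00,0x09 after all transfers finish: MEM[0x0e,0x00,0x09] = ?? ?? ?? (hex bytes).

MEM[0x0e,0x00,0x09] = 1c 3d 1a

[0] 0x17->0x04 len=6 : e7 0b 5b 1c 2b 1a
[1] 0x03->0x0d len=2 : 19 e7
[2] 0x06->0x0d len=2 : 5b 1c
[3] 0x13->0x05 len=4 : 2b 1b fb c3
[4] 0x14->0x03 len=5 : 1b fb c3 e7 0b
[5] 0x17->0x07 len=2 : e7 0b
query mem[0x0e]=0x1c, mem[0x00]=0x3d, mem[0x09]=0x1a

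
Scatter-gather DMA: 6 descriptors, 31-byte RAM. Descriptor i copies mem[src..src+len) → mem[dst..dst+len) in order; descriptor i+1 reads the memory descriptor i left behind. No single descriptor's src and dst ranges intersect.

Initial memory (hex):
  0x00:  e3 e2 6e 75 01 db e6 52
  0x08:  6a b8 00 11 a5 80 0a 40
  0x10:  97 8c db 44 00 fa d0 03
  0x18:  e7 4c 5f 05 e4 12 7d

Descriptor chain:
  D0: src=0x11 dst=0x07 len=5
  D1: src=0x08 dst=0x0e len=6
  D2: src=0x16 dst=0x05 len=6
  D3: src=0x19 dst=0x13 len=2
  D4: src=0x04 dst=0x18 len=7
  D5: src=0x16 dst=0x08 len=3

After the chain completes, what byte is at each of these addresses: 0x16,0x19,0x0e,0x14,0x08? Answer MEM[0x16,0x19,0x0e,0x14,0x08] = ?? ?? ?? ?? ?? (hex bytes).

MEM[0x16,0x19,0x0e,0x14,0x08] = d0 d0 db 5f d0

D0: mem[0x07..0x0b] <- [8c db 44 00 fa]
D1: mem[0x0e..0x13] <- [db 44 00 fa a5 80]
D2: mem[0x05..0x0a] <- [d0 03 e7 4c 5f 05]
D3: mem[0x13..0x14] <- [4c 5f]
D4: mem[0x18..0x1e] <- [01 d0 03 e7 4c 5f 05]
D5: mem[0x08..0x0a] <- [d0 03 01]
query mem[0x16]=0xd0, mem[0x19]=0xd0, mem[0x0e]=0xdb, mem[0x14]=0x5f, mem[0x08]=0xd0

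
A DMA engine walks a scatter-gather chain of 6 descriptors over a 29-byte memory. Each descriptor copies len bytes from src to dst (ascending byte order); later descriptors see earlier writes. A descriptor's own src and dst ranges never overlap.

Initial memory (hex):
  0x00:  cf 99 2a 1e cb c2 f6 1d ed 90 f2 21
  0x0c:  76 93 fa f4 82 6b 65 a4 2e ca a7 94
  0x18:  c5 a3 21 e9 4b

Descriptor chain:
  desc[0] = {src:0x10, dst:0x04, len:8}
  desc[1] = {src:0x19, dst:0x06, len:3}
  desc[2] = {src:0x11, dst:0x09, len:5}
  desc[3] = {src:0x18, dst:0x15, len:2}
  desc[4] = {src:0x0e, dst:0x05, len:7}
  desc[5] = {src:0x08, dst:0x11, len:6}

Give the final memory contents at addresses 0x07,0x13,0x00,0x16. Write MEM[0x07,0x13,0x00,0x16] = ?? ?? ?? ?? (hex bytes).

MEM[0x07,0x13,0x00,0x16] = 82 a4 cf ca

D0: mem[0x04..0x0b] <- [82 6b 65 a4 2e ca a7 94]
D1: mem[0x06..0x08] <- [a3 21 e9]
D2: mem[0x09..0x0d] <- [6b 65 a4 2e ca]
D3: mem[0x15..0x16] <- [c5 a3]
D4: mem[0x05..0x0b] <- [fa f4 82 6b 65 a4 2e]
D5: mem[0x11..0x16] <- [6b 65 a4 2e 2e ca]
query mem[0x07]=0x82, mem[0x13]=0xa4, mem[0x00]=0xcf, mem[0x16]=0xca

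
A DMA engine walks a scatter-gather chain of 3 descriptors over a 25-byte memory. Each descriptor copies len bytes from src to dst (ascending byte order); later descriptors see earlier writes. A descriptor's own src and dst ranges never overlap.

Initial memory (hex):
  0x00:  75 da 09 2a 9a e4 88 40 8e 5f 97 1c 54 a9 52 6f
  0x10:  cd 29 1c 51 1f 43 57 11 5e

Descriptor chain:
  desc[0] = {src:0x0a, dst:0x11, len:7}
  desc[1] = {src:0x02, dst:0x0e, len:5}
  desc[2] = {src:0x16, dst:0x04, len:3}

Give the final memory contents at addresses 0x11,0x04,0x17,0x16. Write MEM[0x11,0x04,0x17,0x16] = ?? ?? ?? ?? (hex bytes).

D0: mem[0x11..0x17] <- [97 1c 54 a9 52 6f cd]
D1: mem[0x0e..0x12] <- [09 2a 9a e4 88]
D2: mem[0x04..0x06] <- [6f cd 5e]
query mem[0x11]=0xe4, mem[0x04]=0x6f, mem[0x17]=0xcd, mem[0x16]=0x6f

MEM[0x11,0x04,0x17,0x16] = e4 6f cd 6f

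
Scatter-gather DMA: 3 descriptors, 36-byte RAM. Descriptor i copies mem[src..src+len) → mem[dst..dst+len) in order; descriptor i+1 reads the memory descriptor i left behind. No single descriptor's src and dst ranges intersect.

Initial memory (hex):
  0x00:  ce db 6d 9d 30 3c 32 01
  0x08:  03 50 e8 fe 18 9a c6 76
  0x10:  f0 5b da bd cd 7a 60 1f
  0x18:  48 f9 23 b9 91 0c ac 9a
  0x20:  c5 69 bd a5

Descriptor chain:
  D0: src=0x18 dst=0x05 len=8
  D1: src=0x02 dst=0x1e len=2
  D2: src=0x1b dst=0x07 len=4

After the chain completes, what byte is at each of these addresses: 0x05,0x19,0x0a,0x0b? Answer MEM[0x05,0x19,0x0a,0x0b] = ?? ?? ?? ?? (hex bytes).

MEM[0x05,0x19,0x0a,0x0b] = 48 f9 6d ac

  after D0: wrote 8B at 0x05 = 48f923b9910cac9a
  after D1: wrote 2B at 0x1e = 6d9d
  after D2: wrote 4B at 0x07 = b9910c6d
query mem[0x05]=0x48, mem[0x19]=0xf9, mem[0x0a]=0x6d, mem[0x0b]=0xac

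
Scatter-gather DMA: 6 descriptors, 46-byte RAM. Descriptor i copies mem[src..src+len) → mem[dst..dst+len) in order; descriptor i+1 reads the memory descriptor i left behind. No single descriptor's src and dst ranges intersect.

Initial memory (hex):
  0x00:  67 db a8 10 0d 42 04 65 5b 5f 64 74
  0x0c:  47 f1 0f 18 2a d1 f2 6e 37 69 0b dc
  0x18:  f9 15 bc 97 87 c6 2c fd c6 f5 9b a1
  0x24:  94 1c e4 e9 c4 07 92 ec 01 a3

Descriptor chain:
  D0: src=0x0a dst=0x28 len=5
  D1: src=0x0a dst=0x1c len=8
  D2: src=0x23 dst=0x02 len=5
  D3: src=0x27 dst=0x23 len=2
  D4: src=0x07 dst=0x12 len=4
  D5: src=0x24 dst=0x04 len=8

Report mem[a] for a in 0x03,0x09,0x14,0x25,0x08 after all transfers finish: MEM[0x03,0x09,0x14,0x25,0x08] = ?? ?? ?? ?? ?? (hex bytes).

MEM[0x03,0x09,0x14,0x25,0x08] = 94 74 5f 1c 64

  after D0: wrote 5B at 0x28 = 647447f10f
  after D1: wrote 8B at 0x1c = 647447f10f182ad1
  after D2: wrote 5B at 0x02 = d1941ce4e9
  after D3: wrote 2B at 0x23 = e964
  after D4: wrote 4B at 0x12 = 655b5f64
  after D5: wrote 8B at 0x04 = 641ce4e9647447f1
query mem[0x03]=0x94, mem[0x09]=0x74, mem[0x14]=0x5f, mem[0x25]=0x1c, mem[0x08]=0x64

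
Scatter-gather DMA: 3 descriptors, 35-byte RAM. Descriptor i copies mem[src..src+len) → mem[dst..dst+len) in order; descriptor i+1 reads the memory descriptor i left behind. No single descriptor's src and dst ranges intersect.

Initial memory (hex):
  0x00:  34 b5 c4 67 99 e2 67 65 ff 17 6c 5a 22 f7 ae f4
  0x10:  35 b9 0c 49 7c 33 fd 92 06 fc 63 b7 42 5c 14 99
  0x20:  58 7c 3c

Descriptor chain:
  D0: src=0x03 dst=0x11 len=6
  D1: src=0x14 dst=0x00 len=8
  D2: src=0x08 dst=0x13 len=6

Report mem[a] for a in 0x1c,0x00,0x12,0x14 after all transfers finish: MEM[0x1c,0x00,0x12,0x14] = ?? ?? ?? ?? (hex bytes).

MEM[0x1c,0x00,0x12,0x14] = 42 67 99 17

D0: mem[0x11..0x16] <- [67 99 e2 67 65 ff]
D1: mem[0x00..0x07] <- [67 65 ff 92 06 fc 63 b7]
D2: mem[0x13..0x18] <- [ff 17 6c 5a 22 f7]
query mem[0x1c]=0x42, mem[0x00]=0x67, mem[0x12]=0x99, mem[0x14]=0x17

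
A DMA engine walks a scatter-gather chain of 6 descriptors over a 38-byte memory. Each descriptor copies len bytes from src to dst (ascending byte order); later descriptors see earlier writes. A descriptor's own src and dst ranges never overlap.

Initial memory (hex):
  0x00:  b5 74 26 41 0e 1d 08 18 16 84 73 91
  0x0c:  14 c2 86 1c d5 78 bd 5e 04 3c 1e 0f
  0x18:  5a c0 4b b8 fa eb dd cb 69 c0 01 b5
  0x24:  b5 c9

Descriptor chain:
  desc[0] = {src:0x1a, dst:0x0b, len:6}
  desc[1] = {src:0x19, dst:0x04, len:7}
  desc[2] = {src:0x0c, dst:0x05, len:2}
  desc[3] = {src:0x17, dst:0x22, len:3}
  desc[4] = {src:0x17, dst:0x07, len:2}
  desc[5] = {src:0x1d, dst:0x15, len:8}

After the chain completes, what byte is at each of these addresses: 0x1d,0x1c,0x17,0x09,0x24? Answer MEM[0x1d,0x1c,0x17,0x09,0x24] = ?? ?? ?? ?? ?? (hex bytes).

D0: mem[0x0b..0x10] <- [4b b8 fa eb dd cb]
D1: mem[0x04..0x0a] <- [c0 4b b8 fa eb dd cb]
D2: mem[0x05..0x06] <- [b8 fa]
D3: mem[0x22..0x24] <- [0f 5a c0]
D4: mem[0x07..0x08] <- [0f 5a]
D5: mem[0x15..0x1c] <- [eb dd cb 69 c0 0f 5a c0]
query mem[0x1d]=0xeb, mem[0x1c]=0xc0, mem[0x17]=0xcb, mem[0x09]=0xdd, mem[0x24]=0xc0

MEM[0x1d,0x1c,0x17,0x09,0x24] = eb c0 cb dd c0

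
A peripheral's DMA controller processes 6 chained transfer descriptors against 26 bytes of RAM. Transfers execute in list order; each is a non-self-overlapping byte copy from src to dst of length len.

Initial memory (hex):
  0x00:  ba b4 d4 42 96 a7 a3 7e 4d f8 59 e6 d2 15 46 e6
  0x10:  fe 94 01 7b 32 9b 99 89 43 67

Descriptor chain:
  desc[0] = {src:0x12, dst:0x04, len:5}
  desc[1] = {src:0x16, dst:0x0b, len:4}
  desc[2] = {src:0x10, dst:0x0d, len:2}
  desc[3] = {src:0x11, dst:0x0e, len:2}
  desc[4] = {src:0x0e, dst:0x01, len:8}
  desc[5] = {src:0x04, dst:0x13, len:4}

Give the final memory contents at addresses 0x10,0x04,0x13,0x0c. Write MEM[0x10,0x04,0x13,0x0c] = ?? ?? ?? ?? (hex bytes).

MEM[0x10,0x04,0x13,0x0c] = fe 94 94 89

D0: mem[0x04..0x08] <- [01 7b 32 9b 99]
D1: mem[0x0b..0x0e] <- [99 89 43 67]
D2: mem[0x0d..0x0e] <- [fe 94]
D3: mem[0x0e..0x0f] <- [94 01]
D4: mem[0x01..0x08] <- [94 01 fe 94 01 7b 32 9b]
D5: mem[0x13..0x16] <- [94 01 7b 32]
query mem[0x10]=0xfe, mem[0x04]=0x94, mem[0x13]=0x94, mem[0x0c]=0x89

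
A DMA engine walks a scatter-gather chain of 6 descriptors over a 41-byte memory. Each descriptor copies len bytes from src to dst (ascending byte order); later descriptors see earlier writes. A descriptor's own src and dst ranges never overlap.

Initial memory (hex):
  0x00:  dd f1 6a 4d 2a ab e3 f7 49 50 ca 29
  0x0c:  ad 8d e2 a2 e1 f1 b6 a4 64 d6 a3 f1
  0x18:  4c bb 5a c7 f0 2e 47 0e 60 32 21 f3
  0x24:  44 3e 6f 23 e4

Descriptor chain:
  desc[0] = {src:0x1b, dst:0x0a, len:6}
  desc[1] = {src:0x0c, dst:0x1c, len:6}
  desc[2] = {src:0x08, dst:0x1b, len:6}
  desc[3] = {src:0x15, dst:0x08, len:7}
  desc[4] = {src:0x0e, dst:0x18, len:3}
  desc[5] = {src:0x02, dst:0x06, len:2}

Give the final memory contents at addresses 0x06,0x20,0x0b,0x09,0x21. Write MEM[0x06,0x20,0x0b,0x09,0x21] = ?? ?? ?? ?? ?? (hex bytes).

MEM[0x06,0x20,0x0b,0x09,0x21] = 6a 47 4c a3 f1

[0] 0x1b->0x0a len=6 : c7 f0 2e 47 0e 60
[1] 0x0c->0x1c len=6 : 2e 47 0e 60 e1 f1
[2] 0x08->0x1b len=6 : 49 50 c7 f0 2e 47
[3] 0x15->0x08 len=7 : d6 a3 f1 4c bb 5a 49
[4] 0x0e->0x18 len=3 : 49 60 e1
[5] 0x02->0x06 len=2 : 6a 4d
query mem[0x06]=0x6a, mem[0x20]=0x47, mem[0x0b]=0x4c, mem[0x09]=0xa3, mem[0x21]=0xf1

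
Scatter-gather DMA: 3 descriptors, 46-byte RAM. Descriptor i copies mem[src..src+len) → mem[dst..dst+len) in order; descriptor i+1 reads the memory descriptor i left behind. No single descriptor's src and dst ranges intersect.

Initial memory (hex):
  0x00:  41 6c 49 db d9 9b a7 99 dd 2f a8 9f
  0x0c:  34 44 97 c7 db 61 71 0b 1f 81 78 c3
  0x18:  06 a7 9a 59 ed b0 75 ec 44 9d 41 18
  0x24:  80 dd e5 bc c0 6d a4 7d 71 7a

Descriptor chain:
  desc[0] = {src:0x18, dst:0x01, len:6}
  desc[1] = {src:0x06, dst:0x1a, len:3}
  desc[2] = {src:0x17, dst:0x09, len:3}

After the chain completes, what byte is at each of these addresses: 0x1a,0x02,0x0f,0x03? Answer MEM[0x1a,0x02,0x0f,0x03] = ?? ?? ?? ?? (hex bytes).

MEM[0x1a,0x02,0x0f,0x03] = b0 a7 c7 9a

D0: mem[0x01..0x06] <- [06 a7 9a 59 ed b0]
D1: mem[0x1a..0x1c] <- [b0 99 dd]
D2: mem[0x09..0x0b] <- [c3 06 a7]
query mem[0x1a]=0xb0, mem[0x02]=0xa7, mem[0x0f]=0xc7, mem[0x03]=0x9a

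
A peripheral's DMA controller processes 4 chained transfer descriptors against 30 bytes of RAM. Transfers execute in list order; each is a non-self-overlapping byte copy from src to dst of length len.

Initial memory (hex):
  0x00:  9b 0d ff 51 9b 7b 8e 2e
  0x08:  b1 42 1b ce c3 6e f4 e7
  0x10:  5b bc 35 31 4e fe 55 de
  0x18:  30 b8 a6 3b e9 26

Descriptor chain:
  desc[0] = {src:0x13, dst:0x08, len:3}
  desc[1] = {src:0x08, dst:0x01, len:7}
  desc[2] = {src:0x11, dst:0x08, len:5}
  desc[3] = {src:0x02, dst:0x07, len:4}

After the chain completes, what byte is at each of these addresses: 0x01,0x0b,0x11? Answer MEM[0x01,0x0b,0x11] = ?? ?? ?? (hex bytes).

MEM[0x01,0x0b,0x11] = 31 4e bc

D0: mem[0x08..0x0a] <- [31 4e fe]
D1: mem[0x01..0x07] <- [31 4e fe ce c3 6e f4]
D2: mem[0x08..0x0c] <- [bc 35 31 4e fe]
D3: mem[0x07..0x0a] <- [4e fe ce c3]
query mem[0x01]=0x31, mem[0x0b]=0x4e, mem[0x11]=0xbc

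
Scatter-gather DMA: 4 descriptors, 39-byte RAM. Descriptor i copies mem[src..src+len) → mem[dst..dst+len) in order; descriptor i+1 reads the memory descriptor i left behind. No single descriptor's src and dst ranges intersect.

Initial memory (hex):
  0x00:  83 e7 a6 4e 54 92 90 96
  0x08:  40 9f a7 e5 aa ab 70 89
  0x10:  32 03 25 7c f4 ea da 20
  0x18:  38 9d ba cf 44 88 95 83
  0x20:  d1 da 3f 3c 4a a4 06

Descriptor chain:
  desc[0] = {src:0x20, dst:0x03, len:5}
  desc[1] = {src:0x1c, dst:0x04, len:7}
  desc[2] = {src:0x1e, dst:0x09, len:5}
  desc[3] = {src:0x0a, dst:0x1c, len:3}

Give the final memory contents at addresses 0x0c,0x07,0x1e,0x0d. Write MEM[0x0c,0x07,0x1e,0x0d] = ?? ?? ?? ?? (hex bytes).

MEM[0x0c,0x07,0x1e,0x0d] = da 83 da 3f

  after D0: wrote 5B at 0x03 = d1da3f3c4a
  after D1: wrote 7B at 0x04 = 44889583d1da3f
  after D2: wrote 5B at 0x09 = 9583d1da3f
  after D3: wrote 3B at 0x1c = 83d1da
query mem[0x0c]=0xda, mem[0x07]=0x83, mem[0x1e]=0xda, mem[0x0d]=0x3f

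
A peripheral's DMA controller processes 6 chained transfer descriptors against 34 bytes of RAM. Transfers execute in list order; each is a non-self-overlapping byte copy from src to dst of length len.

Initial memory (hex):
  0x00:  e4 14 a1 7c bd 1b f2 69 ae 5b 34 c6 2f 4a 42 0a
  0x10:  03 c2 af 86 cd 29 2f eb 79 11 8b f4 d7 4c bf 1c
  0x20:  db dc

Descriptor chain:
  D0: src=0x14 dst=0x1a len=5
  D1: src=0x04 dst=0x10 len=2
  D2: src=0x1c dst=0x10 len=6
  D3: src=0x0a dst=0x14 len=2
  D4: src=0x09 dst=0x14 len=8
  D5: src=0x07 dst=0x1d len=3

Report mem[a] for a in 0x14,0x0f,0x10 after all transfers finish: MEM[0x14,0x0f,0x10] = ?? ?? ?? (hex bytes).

[0] 0x14->0x1a len=5 : cd 29 2f eb 79
[1] 0x04->0x10 len=2 : bd 1b
[2] 0x1c->0x10 len=6 : 2f eb 79 1c db dc
[3] 0x0a->0x14 len=2 : 34 c6
[4] 0x09->0x14 len=8 : 5b 34 c6 2f 4a 42 0a 2f
[5] 0x07->0x1d len=3 : 69 ae 5b
query mem[0x14]=0x5b, mem[0x0f]=0x0a, mem[0x10]=0x2f

MEM[0x14,0x0f,0x10] = 5b 0a 2f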